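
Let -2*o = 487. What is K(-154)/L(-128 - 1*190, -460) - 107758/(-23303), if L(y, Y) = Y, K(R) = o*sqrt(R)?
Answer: 15394/3329 + 487*I*sqrt(154)/920 ≈ 4.6242 + 6.569*I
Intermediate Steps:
o = -487/2 (o = -1/2*487 = -487/2 ≈ -243.50)
K(R) = -487*sqrt(R)/2
K(-154)/L(-128 - 1*190, -460) - 107758/(-23303) = -487*I*sqrt(154)/2/(-460) - 107758/(-23303) = -487*I*sqrt(154)/2*(-1/460) - 107758*(-1/23303) = -487*I*sqrt(154)/2*(-1/460) + 15394/3329 = 487*I*sqrt(154)/920 + 15394/3329 = 15394/3329 + 487*I*sqrt(154)/920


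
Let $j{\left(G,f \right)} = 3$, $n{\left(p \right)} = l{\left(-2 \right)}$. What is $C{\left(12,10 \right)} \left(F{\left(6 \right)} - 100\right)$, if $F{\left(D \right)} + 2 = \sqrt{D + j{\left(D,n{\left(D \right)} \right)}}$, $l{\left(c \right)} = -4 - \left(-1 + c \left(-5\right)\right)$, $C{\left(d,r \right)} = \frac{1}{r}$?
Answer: $- \frac{99}{10} \approx -9.9$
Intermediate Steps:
$l{\left(c \right)} = -3 + 5 c$ ($l{\left(c \right)} = -4 - \left(-1 - 5 c\right) = -4 + \left(1 + 5 c\right) = -3 + 5 c$)
$n{\left(p \right)} = -13$ ($n{\left(p \right)} = -3 + 5 \left(-2\right) = -3 - 10 = -13$)
$F{\left(D \right)} = -2 + \sqrt{3 + D}$ ($F{\left(D \right)} = -2 + \sqrt{D + 3} = -2 + \sqrt{3 + D}$)
$C{\left(12,10 \right)} \left(F{\left(6 \right)} - 100\right) = \frac{\left(-2 + \sqrt{3 + 6}\right) - 100}{10} = \frac{\left(-2 + \sqrt{9}\right) - 100}{10} = \frac{\left(-2 + 3\right) - 100}{10} = \frac{1 - 100}{10} = \frac{1}{10} \left(-99\right) = - \frac{99}{10}$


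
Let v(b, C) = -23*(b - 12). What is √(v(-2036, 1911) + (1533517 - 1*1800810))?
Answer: I*√220189 ≈ 469.24*I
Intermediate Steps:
v(b, C) = 276 - 23*b (v(b, C) = -23*(-12 + b) = 276 - 23*b)
√(v(-2036, 1911) + (1533517 - 1*1800810)) = √((276 - 23*(-2036)) + (1533517 - 1*1800810)) = √((276 + 46828) + (1533517 - 1800810)) = √(47104 - 267293) = √(-220189) = I*√220189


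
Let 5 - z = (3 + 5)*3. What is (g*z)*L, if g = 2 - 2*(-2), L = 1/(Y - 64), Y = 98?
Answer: -57/17 ≈ -3.3529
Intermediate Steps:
L = 1/34 (L = 1/(98 - 64) = 1/34 ≈ 0.029412)
g = 6 (g = 2 + 4 = 6)
z = -19 (z = 5 - (3 + 5)*3 = 5 - 8*3 = 5 - 1*24 = 5 - 24 = -19)
(g*z)*L = (6*(-19))*(1/34) = -114*1/34 = -57/17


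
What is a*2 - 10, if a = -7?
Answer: -24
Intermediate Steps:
a*2 - 10 = -7*2 - 10 = -14 - 10 = -24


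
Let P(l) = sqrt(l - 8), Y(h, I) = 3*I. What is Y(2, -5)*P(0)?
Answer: -30*I*sqrt(2) ≈ -42.426*I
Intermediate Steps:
P(l) = sqrt(-8 + l)
Y(2, -5)*P(0) = (3*(-5))*sqrt(-8 + 0) = -30*I*sqrt(2)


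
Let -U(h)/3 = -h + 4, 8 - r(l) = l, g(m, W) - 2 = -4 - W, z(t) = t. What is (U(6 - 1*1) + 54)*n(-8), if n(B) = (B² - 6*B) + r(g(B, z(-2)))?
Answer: 6840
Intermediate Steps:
g(m, W) = -2 - W (g(m, W) = 2 + (-4 - W) = -2 - W)
r(l) = 8 - l
n(B) = 8 + B² - 6*B (n(B) = (B² - 6*B) + (8 - (-2 - 1*(-2))) = (B² - 6*B) + (8 - (-2 + 2)) = (B² - 6*B) + (8 - 1*0) = (B² - 6*B) + (8 + 0) = (B² - 6*B) + 8 = 8 + B² - 6*B)
U(h) = -12 + 3*h (U(h) = -3*(-h + 4) = -3*(4 - h) = -12 + 3*h)
(U(6 - 1*1) + 54)*n(-8) = ((-12 + 3*(6 - 1*1)) + 54)*(8 + (-8)² - 6*(-8)) = ((-12 + 3*(6 - 1)) + 54)*(8 + 64 + 48) = ((-12 + 3*5) + 54)*120 = ((-12 + 15) + 54)*120 = (3 + 54)*120 = 57*120 = 6840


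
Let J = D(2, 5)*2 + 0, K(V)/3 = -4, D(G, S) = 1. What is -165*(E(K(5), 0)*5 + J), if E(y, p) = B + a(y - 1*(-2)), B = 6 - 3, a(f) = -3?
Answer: -330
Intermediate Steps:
K(V) = -12 (K(V) = 3*(-4) = -12)
J = 2 (J = 1*2 + 0 = 2 + 0 = 2)
B = 3
E(y, p) = 0 (E(y, p) = 3 - 3 = 0)
-165*(E(K(5), 0)*5 + J) = -165*(0*5 + 2) = -165*(0 + 2) = -165*2 = -330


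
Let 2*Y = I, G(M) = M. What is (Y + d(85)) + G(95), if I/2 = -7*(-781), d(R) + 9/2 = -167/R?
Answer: 944441/170 ≈ 5555.5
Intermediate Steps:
d(R) = -9/2 - 167/R
I = 10934 (I = 2*(-7*(-781)) = 2*5467 = 10934)
Y = 5467 (Y = (1/2)*10934 = 5467)
(Y + d(85)) + G(95) = (5467 + (-9/2 - 167/85)) + 95 = (5467 - 1099/170) + 95 = 928291/170 + 95 = 944441/170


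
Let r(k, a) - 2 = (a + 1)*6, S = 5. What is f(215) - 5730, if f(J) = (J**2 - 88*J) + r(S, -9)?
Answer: 21529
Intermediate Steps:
r(k, a) = 8 + 6*a (r(k, a) = 2 + (a + 1)*6 = 2 + (1 + a)*6 = 2 + (6 + 6*a) = 8 + 6*a)
f(J) = -46 + J**2 - 88*J (f(J) = (J**2 - 88*J) + (8 + 6*(-9)) = (J**2 - 88*J) + (8 - 54) = (J**2 - 88*J) - 46 = -46 + J**2 - 88*J)
f(215) - 5730 = (-46 + 215**2 - 88*215) - 5730 = (-46 + 46225 - 18920) - 5730 = 27259 - 5730 = 21529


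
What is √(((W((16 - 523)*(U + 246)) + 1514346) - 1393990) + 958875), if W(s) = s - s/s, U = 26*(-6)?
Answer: 40*√646 ≈ 1016.7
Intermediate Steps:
U = -156
W(s) = -1 + s (W(s) = s - 1*1 = s - 1 = -1 + s)
√(((W((16 - 523)*(U + 246)) + 1514346) - 1393990) + 958875) = √((((-1 + (16 - 523)*(-156 + 246)) + 1514346) - 1393990) + 958875) = √((((-1 - 507*90) + 1514346) - 1393990) + 958875) = √((((-1 - 45630) + 1514346) - 1393990) + 958875) = √(((-45631 + 1514346) - 1393990) + 958875) = √((1468715 - 1393990) + 958875) = √(74725 + 958875) = √1033600 = 40*√646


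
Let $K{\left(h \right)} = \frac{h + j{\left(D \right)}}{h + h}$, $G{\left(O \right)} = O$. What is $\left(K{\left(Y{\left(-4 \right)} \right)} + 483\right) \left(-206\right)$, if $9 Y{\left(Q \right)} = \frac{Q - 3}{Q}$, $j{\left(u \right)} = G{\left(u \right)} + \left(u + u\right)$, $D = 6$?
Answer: $- \frac{763951}{7} \approx -1.0914 \cdot 10^{5}$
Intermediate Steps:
$j{\left(u \right)} = 3 u$ ($j{\left(u \right)} = u + \left(u + u\right) = u + 2 u = 3 u$)
$Y{\left(Q \right)} = \frac{-3 + Q}{9 Q}$ ($Y{\left(Q \right)} = \frac{\left(Q - 3\right) \frac{1}{Q}}{9} = \frac{\left(-3 + Q\right) \frac{1}{Q}}{9} = \frac{\frac{1}{Q} \left(-3 + Q\right)}{9} = \frac{-3 + Q}{9 Q}$)
$K{\left(h \right)} = \frac{18 + h}{2 h}$ ($K{\left(h \right)} = \frac{h + 3 \cdot 6}{h + h} = \frac{h + 18}{2 h} = \left(18 + h\right) \frac{1}{2 h} = \frac{18 + h}{2 h}$)
$\left(K{\left(Y{\left(-4 \right)} \right)} + 483\right) \left(-206\right) = \left(\frac{18 + \frac{-3 - 4}{9 \left(-4\right)}}{2 \frac{-3 - 4}{9 \left(-4\right)}} + 483\right) \left(-206\right) = \left(\frac{18 + \frac{1}{9} \left(- \frac{1}{4}\right) \left(-7\right)}{2 \cdot \frac{1}{9} \left(- \frac{1}{4}\right) \left(-7\right)} + 483\right) \left(-206\right) = \left(\frac{18 + \frac{7}{36}}{2 \cdot \frac{7}{36}} + 483\right) \left(-206\right) = \left(\frac{1}{2} \cdot \frac{36}{7} \cdot \frac{655}{36} + 483\right) \left(-206\right) = \left(\frac{655}{14} + 483\right) \left(-206\right) = \frac{7417}{14} \left(-206\right) = - \frac{763951}{7}$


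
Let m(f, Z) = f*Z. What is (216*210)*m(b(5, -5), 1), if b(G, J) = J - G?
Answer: -453600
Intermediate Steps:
m(f, Z) = Z*f
(216*210)*m(b(5, -5), 1) = (216*210)*(1*(-5 - 1*5)) = 45360*(1*(-5 - 5)) = 45360*(1*(-10)) = 45360*(-10) = -453600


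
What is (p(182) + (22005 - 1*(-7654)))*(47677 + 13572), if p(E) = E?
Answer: 1827731409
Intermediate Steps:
(p(182) + (22005 - 1*(-7654)))*(47677 + 13572) = (182 + (22005 - 1*(-7654)))*(47677 + 13572) = (182 + (22005 + 7654))*61249 = (182 + 29659)*61249 = 29841*61249 = 1827731409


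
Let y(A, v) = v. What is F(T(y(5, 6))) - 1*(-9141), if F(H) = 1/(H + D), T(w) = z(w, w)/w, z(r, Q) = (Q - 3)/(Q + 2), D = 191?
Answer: 27944053/3057 ≈ 9141.0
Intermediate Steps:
z(r, Q) = (-3 + Q)/(2 + Q)
T(w) = (-3 + w)/(w*(2 + w)) (T(w) = ((-3 + w)/(2 + w))/w = (-3 + w)/(w*(2 + w)))
F(H) = 1/(191 + H) (F(H) = 1/(H + 191) = 1/(191 + H))
F(T(y(5, 6))) - 1*(-9141) = 1/(191 + (-3 + 6)/(6*(2 + 6))) - 1*(-9141) = 1/(191 + (1/6)*3/8) + 9141 = 1/(191 + (1/6)*(1/8)*3) + 9141 = 1/(191 + 1/16) + 9141 = 1/(3057/16) + 9141 = 16/3057 + 9141 = 27944053/3057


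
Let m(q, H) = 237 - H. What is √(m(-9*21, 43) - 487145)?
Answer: I*√486951 ≈ 697.82*I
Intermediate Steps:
√(m(-9*21, 43) - 487145) = √((237 - 1*43) - 487145) = √((237 - 43) - 487145) = √(194 - 487145) = √(-486951) = I*√486951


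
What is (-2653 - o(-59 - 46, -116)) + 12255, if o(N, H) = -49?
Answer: 9651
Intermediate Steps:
(-2653 - o(-59 - 46, -116)) + 12255 = (-2653 - 1*(-49)) + 12255 = (-2653 + 49) + 12255 = -2604 + 12255 = 9651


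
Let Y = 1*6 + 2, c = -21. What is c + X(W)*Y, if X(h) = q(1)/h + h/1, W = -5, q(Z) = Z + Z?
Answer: -321/5 ≈ -64.200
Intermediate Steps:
q(Z) = 2*Z
X(h) = h + 2/h (X(h) = (2*1)/h + h/1 = 2/h + h*1 = 2/h + h = h + 2/h)
Y = 8 (Y = 6 + 2 = 8)
c + X(W)*Y = -21 + (-5 + 2/(-5))*8 = -21 + (-5 + 2*(-⅕))*8 = -21 + (-5 - ⅖)*8 = -21 - 27/5*8 = -21 - 216/5 = -321/5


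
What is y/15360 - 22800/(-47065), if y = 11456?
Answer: 2779327/2259120 ≈ 1.2303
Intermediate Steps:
y/15360 - 22800/(-47065) = 11456/15360 - 22800/(-47065) = 11456*(1/15360) - 22800*(-1/47065) = 179/240 + 4560/9413 = 2779327/2259120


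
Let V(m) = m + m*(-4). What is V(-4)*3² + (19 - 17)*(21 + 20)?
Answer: 190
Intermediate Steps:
V(m) = -3*m (V(m) = m - 4*m = -3*m)
V(-4)*3² + (19 - 17)*(21 + 20) = -3*(-4)*3² + (19 - 17)*(21 + 20) = 12*9 + 2*41 = 108 + 82 = 190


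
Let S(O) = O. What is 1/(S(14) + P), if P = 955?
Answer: 1/969 ≈ 0.0010320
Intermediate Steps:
1/(S(14) + P) = 1/(14 + 955) = 1/969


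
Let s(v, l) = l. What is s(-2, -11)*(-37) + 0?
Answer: 407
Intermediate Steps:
s(-2, -11)*(-37) + 0 = -11*(-37) + 0 = 407 + 0 = 407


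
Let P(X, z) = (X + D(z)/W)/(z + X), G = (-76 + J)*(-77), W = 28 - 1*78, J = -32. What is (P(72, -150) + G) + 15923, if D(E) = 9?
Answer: 31509503/1300 ≈ 24238.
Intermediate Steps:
W = -50 (W = 28 - 78 = -50)
G = 8316 (G = (-76 - 32)*(-77) = -108*(-77) = 8316)
P(X, z) = (-9/50 + X)/(X + z) (P(X, z) = (X + 9/(-50))/(z + X) = (X + 9*(-1/50))/(X + z) = (X - 9/50)/(X + z) = (-9/50 + X)/(X + z))
(P(72, -150) + G) + 15923 = ((-9/50 + 72)/(72 - 150) + 8316) + 15923 = ((3591/50)/(-78) + 8316) + 15923 = (-1/78*3591/50 + 8316) + 15923 = (-1197/1300 + 8316) + 15923 = 10809603/1300 + 15923 = 31509503/1300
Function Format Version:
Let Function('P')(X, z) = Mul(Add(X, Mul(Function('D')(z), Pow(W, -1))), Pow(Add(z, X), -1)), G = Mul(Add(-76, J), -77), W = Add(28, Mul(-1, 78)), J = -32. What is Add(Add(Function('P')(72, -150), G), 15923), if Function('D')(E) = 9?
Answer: Rational(31509503, 1300) ≈ 24238.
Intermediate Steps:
W = -50 (W = Add(28, -78) = -50)
G = 8316 (G = Mul(Add(-76, -32), -77) = Mul(-108, -77) = 8316)
Function('P')(X, z) = Mul(Pow(Add(X, z), -1), Add(Rational(-9, 50), X)) (Function('P')(X, z) = Mul(Add(X, Mul(9, Pow(-50, -1))), Pow(Add(z, X), -1)) = Mul(Add(X, Mul(9, Rational(-1, 50))), Pow(Add(X, z), -1)) = Mul(Add(X, Rational(-9, 50)), Pow(Add(X, z), -1)) = Mul(Add(Rational(-9, 50), X), Pow(Add(X, z), -1)) = Mul(Pow(Add(X, z), -1), Add(Rational(-9, 50), X)))
Add(Add(Function('P')(72, -150), G), 15923) = Add(Add(Mul(Pow(Add(72, -150), -1), Add(Rational(-9, 50), 72)), 8316), 15923) = Add(Add(Mul(Pow(-78, -1), Rational(3591, 50)), 8316), 15923) = Add(Add(Mul(Rational(-1, 78), Rational(3591, 50)), 8316), 15923) = Add(Add(Rational(-1197, 1300), 8316), 15923) = Add(Rational(10809603, 1300), 15923) = Rational(31509503, 1300)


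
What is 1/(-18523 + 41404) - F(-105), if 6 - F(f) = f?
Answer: -2539790/22881 ≈ -111.00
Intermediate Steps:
F(f) = 6 - f
1/(-18523 + 41404) - F(-105) = 1/(-18523 + 41404) - (6 - 1*(-105)) = 1/22881 - (6 + 105) = 1/22881 - 1*111 = 1/22881 - 111 = -2539790/22881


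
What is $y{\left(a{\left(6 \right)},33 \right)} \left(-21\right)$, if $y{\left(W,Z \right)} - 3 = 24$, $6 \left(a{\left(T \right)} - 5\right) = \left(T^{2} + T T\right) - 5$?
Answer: $-567$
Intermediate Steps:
$a{\left(T \right)} = \frac{25}{6} + \frac{T^{2}}{3}$ ($a{\left(T \right)} = 5 + \frac{\left(T^{2} + T T\right) - 5}{6} = 5 + \frac{\left(T^{2} + T^{2}\right) - 5}{6} = 5 + \frac{2 T^{2} - 5}{6} = 5 + \frac{-5 + 2 T^{2}}{6} = 5 + \left(- \frac{5}{6} + \frac{T^{2}}{3}\right) = \frac{25}{6} + \frac{T^{2}}{3}$)
$y{\left(W,Z \right)} = 27$ ($y{\left(W,Z \right)} = 3 + 24 = 27$)
$y{\left(a{\left(6 \right)},33 \right)} \left(-21\right) = 27 \left(-21\right) = -567$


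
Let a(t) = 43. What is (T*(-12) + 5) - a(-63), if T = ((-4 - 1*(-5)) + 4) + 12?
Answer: -242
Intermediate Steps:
T = 17 (T = ((-4 + 5) + 4) + 12 = (1 + 4) + 12 = 5 + 12 = 17)
(T*(-12) + 5) - a(-63) = (17*(-12) + 5) - 1*43 = (-204 + 5) - 43 = -199 - 43 = -242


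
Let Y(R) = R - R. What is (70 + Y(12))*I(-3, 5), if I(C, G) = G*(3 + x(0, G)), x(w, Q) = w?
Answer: 1050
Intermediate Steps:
Y(R) = 0
I(C, G) = 3*G (I(C, G) = G*(3 + 0) = G*3 = 3*G)
(70 + Y(12))*I(-3, 5) = (70 + 0)*(3*5) = 70*15 = 1050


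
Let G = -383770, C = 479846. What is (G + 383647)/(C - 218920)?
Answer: -123/260926 ≈ -0.00047140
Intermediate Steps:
(G + 383647)/(C - 218920) = (-383770 + 383647)/(479846 - 218920) = -123/260926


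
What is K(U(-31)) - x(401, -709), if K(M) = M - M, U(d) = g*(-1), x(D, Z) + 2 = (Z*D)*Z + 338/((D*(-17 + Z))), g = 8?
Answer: -29341873224308/145563 ≈ -2.0158e+8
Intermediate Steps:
x(D, Z) = -2 + D*Z**2 + 338/(D*(-17 + Z)) (x(D, Z) = -2 + ((Z*D)*Z + 338/((D*(-17 + Z)))) = -2 + ((D*Z)*Z + 338*(1/(D*(-17 + Z)))) = -2 + (D*Z**2 + 338/(D*(-17 + Z))) = -2 + D*Z**2 + 338/(D*(-17 + Z)))
U(d) = -8 (U(d) = 8*(-1) = -8)
K(M) = 0
K(U(-31)) - x(401, -709) = 0 - (338 + 34*401 + 401**2*(-709)**3 - 17*401**2*(-709)**2 - 2*401*(-709))/(401*(-17 - 709)) = 0 - (338 + 13634 + 160801*(-356400829) - 17*160801*502681 + 568618)/(401*(-726)) = 0 - (-1)*(338 + 13634 - 57309609704029 - 1374137327177 + 568618)/(401*726) = 0 - (-1)*(-58683746448616)/(401*726) = 0 - 1*29341873224308/145563 = 0 - 29341873224308/145563 = -29341873224308/145563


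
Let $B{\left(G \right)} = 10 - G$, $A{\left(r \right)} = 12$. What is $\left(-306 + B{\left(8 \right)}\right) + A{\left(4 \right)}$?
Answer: $-292$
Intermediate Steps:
$\left(-306 + B{\left(8 \right)}\right) + A{\left(4 \right)} = \left(-306 + \left(10 - 8\right)\right) + 12 = \left(-306 + 2\right) + 12 = -304 + 12 = -292$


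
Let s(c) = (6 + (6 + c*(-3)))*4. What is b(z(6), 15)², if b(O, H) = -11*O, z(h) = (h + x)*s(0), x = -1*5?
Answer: 278784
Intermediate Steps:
s(c) = 48 - 12*c (s(c) = (6 + (6 - 3*c))*4 = (12 - 3*c)*4 = 48 - 12*c)
x = -5
z(h) = -240 + 48*h (z(h) = (h - 5)*(48 - 12*0) = (-5 + h)*(48 + 0) = (-5 + h)*48 = -240 + 48*h)
b(z(6), 15)² = (-11*(-240 + 48*6))² = (-11*(-240 + 288))² = (-11*48)² = (-528)² = 278784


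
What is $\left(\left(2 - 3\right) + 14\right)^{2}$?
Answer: $169$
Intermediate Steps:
$\left(\left(2 - 3\right) + 14\right)^{2} = \left(-1 + 14\right)^{2} = 13^{2} = 169$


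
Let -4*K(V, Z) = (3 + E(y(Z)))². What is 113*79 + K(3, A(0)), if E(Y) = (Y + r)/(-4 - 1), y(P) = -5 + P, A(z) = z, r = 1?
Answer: 892339/100 ≈ 8923.4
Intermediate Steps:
E(Y) = -⅕ - Y/5 (E(Y) = (Y + 1)/(-4 - 1) = (1 + Y)/(-5) = (1 + Y)*(-⅕) = -⅕ - Y/5)
K(V, Z) = -(19/5 - Z/5)²/4 (K(V, Z) = -(3 + (-⅕ - (-5 + Z)/5))²/4 = -(3 + (-⅕ + (1 - Z/5)))²/4 = -(3 + (⅘ - Z/5))²/4 = -(19/5 - Z/5)²/4)
113*79 + K(3, A(0)) = 113*79 - (-19 + 0)²/100 = 8927 - 1/100*(-19)² = 8927 - 1/100*361 = 8927 - 361/100 = 892339/100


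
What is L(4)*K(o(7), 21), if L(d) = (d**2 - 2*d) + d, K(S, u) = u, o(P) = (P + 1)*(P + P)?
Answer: 252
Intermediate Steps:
o(P) = 2*P*(1 + P) (o(P) = (1 + P)*(2*P) = 2*P*(1 + P))
L(d) = d**2 - d
L(4)*K(o(7), 21) = (4*(-1 + 4))*21 = (4*3)*21 = 12*21 = 252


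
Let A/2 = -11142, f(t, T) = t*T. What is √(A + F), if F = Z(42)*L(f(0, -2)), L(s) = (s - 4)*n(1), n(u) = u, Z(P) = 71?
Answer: 2*I*√5642 ≈ 150.23*I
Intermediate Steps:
f(t, T) = T*t
L(s) = -4 + s (L(s) = (s - 4)*1 = (-4 + s)*1 = -4 + s)
A = -22284 (A = 2*(-11142) = -22284)
F = -284 (F = 71*(-4 - 2*0) = 71*(-4 + 0) = 71*(-4) = -284)
√(A + F) = √(-22284 - 284) = √(-22568) = 2*I*√5642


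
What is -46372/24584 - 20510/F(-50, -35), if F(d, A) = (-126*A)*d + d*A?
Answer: -34427347/19206250 ≈ -1.7925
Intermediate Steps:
F(d, A) = -125*A*d (F(d, A) = -126*A*d + A*d = -125*A*d)
-46372/24584 - 20510/F(-50, -35) = -46372/24584 - 20510/((-125*(-35)*(-50))) = -46372*1/24584 - 20510/(-218750) = -11593/6146 - 20510*(-1/218750) = -11593/6146 + 293/3125 = -34427347/19206250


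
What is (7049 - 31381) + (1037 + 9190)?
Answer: -14105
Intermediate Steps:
(7049 - 31381) + (1037 + 9190) = -24332 + 10227 = -14105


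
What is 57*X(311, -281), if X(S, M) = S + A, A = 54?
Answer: 20805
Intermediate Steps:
X(S, M) = 54 + S (X(S, M) = S + 54 = 54 + S)
57*X(311, -281) = 57*(54 + 311) = 57*365 = 20805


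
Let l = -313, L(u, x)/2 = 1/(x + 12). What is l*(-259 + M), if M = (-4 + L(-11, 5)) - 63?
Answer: 1734020/17 ≈ 1.0200e+5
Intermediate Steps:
L(u, x) = 2/(12 + x) (L(u, x) = 2/(x + 12) = 2/(12 + x))
M = -1137/17 (M = (-4 + 2/(12 + 5)) - 63 = (-4 + 2/17) - 63 = -66/17 - 63 = -1137/17 ≈ -66.882)
l*(-259 + M) = -313*(-259 - 1137/17) = -313*(-5540/17) = 1734020/17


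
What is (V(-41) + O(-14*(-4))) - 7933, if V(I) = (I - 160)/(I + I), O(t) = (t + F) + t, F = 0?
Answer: -641121/82 ≈ -7818.5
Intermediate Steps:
O(t) = 2*t (O(t) = (t + 0) + t = t + t = 2*t)
V(I) = (-160 + I)/(2*I) (V(I) = (-160 + I)/((2*I)) = (-160 + I)*(1/(2*I)) = (-160 + I)/(2*I))
(V(-41) + O(-14*(-4))) - 7933 = ((1/2)*(-160 - 41)/(-41) + 2*(-14*(-4))) - 7933 = ((1/2)*(-1/41)*(-201) + 2*56) - 7933 = (201/82 + 112) - 7933 = 9385/82 - 7933 = -641121/82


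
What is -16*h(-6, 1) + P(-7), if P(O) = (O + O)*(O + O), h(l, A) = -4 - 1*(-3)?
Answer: 212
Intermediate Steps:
h(l, A) = -1 (h(l, A) = -4 + 3 = -1)
P(O) = 4*O² (P(O) = (2*O)*(2*O) = 4*O²)
-16*h(-6, 1) + P(-7) = -16*(-1) + 4*(-7)² = 16 + 4*49 = 16 + 196 = 212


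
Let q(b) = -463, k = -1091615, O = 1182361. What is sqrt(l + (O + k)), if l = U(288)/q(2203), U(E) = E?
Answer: sqrt(19452995930)/463 ≈ 301.24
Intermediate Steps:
l = -288/463 (l = 288/(-463) = 288*(-1/463) = -288/463 ≈ -0.62203)
sqrt(l + (O + k)) = sqrt(-288/463 + (1182361 - 1091615)) = sqrt(-288/463 + 90746) = sqrt(42015110/463) = sqrt(19452995930)/463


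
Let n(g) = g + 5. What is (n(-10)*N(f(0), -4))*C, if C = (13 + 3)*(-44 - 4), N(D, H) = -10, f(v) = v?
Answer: -38400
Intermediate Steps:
n(g) = 5 + g
C = -768 (C = 16*(-48) = -768)
(n(-10)*N(f(0), -4))*C = ((5 - 10)*(-10))*(-768) = -5*(-10)*(-768) = 50*(-768) = -38400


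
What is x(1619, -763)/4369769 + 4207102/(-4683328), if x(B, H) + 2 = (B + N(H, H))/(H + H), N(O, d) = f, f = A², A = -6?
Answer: -7013525888741821/7807420966535008 ≈ -0.89832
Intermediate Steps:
f = 36 (f = (-6)² = 36)
N(O, d) = 36
x(B, H) = -2 + (36 + B)/(2*H) (x(B, H) = -2 + (B + 36)/(H + H) = -2 + (36 + B)/((2*H)) = -2 + (36 + B)*(1/(2*H)) = -2 + (36 + B)/(2*H))
x(1619, -763)/4369769 + 4207102/(-4683328) = ((½)*(36 + 1619 - 4*(-763))/(-763))/4369769 + 4207102/(-4683328) = ((½)*(-1/763)*(36 + 1619 + 3052))*(1/4369769) + 4207102*(-1/4683328) = ((½)*(-1/763)*4707)*(1/4369769) - 2103551/2341664 = -4707/1526*1/4369769 - 2103551/2341664 = -4707/6668267494 - 2103551/2341664 = -7013525888741821/7807420966535008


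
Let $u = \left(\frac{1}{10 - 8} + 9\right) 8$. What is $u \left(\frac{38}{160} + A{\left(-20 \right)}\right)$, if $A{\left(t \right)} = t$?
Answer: $- \frac{30039}{20} \approx -1501.9$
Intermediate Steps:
$u = 76$ ($u = \left(\frac{1}{2} + 9\right) 8 = \frac{19}{2} \cdot 8 = 76$)
$u \left(\frac{38}{160} + A{\left(-20 \right)}\right) = 76 \left(\frac{38}{160} - 20\right) = 76 \left(38 \cdot \frac{1}{160} - 20\right) = 76 \left(\frac{19}{80} - 20\right) = 76 \left(- \frac{1581}{80}\right) = - \frac{30039}{20}$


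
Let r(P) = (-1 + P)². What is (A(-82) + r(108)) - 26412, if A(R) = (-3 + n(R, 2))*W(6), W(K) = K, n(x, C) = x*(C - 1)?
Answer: -15473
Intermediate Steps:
n(x, C) = x*(-1 + C)
A(R) = -18 + 6*R (A(R) = (-3 + R*(-1 + 2))*6 = (-3 + R*1)*6 = (-3 + R)*6 = -18 + 6*R)
(A(-82) + r(108)) - 26412 = ((-18 + 6*(-82)) + (-1 + 108)²) - 26412 = ((-18 - 492) + 107²) - 26412 = (-510 + 11449) - 26412 = 10939 - 26412 = -15473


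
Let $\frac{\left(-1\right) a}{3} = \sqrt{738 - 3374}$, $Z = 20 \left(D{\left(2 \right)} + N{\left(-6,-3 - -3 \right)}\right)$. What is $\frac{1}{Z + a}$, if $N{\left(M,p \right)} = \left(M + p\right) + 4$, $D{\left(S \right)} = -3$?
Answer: $\frac{i}{2 \left(- 50 i + 3 \sqrt{659}\right)} \approx -0.0029652 + 0.0045673 i$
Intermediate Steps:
$N{\left(M,p \right)} = 4 + M + p$
$Z = -100$ ($Z = 20 \left(-3 - 2\right) = 20 \left(-5\right) = -100$)
$a = - 6 i \sqrt{659}$ ($a = - 3 \sqrt{738 - 3374} = - 3 \sqrt{-2636} = - 3 \cdot 2 i \sqrt{659} = - 6 i \sqrt{659} \approx - 154.03 i$)
$\frac{1}{Z + a} = \frac{1}{-100 - 6 i \sqrt{659}}$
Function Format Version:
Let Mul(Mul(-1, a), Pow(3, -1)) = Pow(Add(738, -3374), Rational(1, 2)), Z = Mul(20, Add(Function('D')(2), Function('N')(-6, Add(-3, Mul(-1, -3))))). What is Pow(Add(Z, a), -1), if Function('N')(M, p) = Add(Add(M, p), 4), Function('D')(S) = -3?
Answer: Mul(Rational(1, 2), I, Pow(Add(Mul(-50, I), Mul(3, Pow(659, Rational(1, 2)))), -1)) ≈ Add(-0.0029652, Mul(0.0045673, I))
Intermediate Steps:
Function('N')(M, p) = Add(4, M, p)
Z = -100 (Z = Mul(20, Add(-3, Add(4, -6, Add(-3, Mul(-1, -3))))) = Mul(20, Add(-3, Add(4, -6, Add(-3, 3)))) = Mul(20, Add(-3, Add(4, -6, 0))) = Mul(20, Add(-3, -2)) = Mul(20, -5) = -100)
a = Mul(-6, I, Pow(659, Rational(1, 2))) (a = Mul(-3, Pow(Add(738, -3374), Rational(1, 2))) = Mul(-3, Pow(-2636, Rational(1, 2))) = Mul(-3, Mul(2, I, Pow(659, Rational(1, 2)))) = Mul(-6, I, Pow(659, Rational(1, 2))) ≈ Mul(-154.03, I))
Pow(Add(Z, a), -1) = Pow(Add(-100, Mul(-6, I, Pow(659, Rational(1, 2)))), -1)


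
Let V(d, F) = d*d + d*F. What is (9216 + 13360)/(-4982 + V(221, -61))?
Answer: 136/183 ≈ 0.74317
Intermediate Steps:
V(d, F) = d² + F*d
(9216 + 13360)/(-4982 + V(221, -61)) = (9216 + 13360)/(-4982 + 221*(-61 + 221)) = 22576/(-4982 + 221*160) = 22576/(-4982 + 35360) = 22576/30378 = 22576*(1/30378) = 136/183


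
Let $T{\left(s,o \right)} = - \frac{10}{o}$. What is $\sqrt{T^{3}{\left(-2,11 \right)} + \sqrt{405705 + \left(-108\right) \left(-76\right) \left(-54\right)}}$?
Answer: $\frac{\sqrt{-11000 + 14641 i \sqrt{37527}}}{121} \approx 9.8226 + 9.8608 i$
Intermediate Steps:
$\sqrt{T^{3}{\left(-2,11 \right)} + \sqrt{405705 + \left(-108\right) \left(-76\right) \left(-54\right)}} = \sqrt{\left(- \frac{10}{11}\right)^{3} + \sqrt{405705 + \left(-108\right) \left(-76\right) \left(-54\right)}} = \sqrt{\left(\left(-10\right) \frac{1}{11}\right)^{3} + \sqrt{405705 + 8208 \left(-54\right)}} = \sqrt{\left(- \frac{10}{11}\right)^{3} + \sqrt{405705 - 443232}} = \sqrt{- \frac{1000}{1331} + \sqrt{-37527}} = \sqrt{- \frac{1000}{1331} + i \sqrt{37527}}$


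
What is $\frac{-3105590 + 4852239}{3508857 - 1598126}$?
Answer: $\frac{1746649}{1910731} \approx 0.91413$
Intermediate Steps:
$\frac{-3105590 + 4852239}{3508857 - 1598126} = \frac{1746649}{1910731}$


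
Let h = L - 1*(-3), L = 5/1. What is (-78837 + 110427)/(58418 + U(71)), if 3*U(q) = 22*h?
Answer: 9477/17543 ≈ 0.54022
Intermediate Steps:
L = 5 (L = 5*1 = 5)
h = 8 (h = 5 - 1*(-3) = 5 + 3 = 8)
U(q) = 176/3 (U(q) = (22*8)/3 = (1/3)*176 = 176/3)
(-78837 + 110427)/(58418 + U(71)) = (-78837 + 110427)/(58418 + 176/3) = 31590/(175430/3) = 31590*(3/175430) = 9477/17543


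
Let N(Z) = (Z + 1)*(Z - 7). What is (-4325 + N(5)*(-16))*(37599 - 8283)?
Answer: -121163028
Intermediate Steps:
N(Z) = (1 + Z)*(-7 + Z)
(-4325 + N(5)*(-16))*(37599 - 8283) = (-4325 + (-7 + 5**2 - 6*5)*(-16))*(37599 - 8283) = (-4325 + (-7 + 25 - 30)*(-16))*29316 = (-4325 - 12*(-16))*29316 = (-4325 + 192)*29316 = -4133*29316 = -121163028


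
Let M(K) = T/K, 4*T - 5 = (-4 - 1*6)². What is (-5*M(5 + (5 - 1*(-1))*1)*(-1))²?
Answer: 275625/1936 ≈ 142.37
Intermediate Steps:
T = 105/4 (T = 5/4 + (-4 - 1*6)²/4 = 5/4 + (-4 - 6)²/4 = 5/4 + (¼)*(-10)² = 5/4 + (¼)*100 = 5/4 + 25 = 105/4 ≈ 26.250)
M(K) = 105/(4*K)
(-5*M(5 + (5 - 1*(-1))*1)*(-1))² = (-525/(4*(5 + (5 - 1*(-1))*1))*(-1))² = (-525/(4*(5 + (5 + 1)*1))*(-1))² = (-525/(4*(5 + 6*1))*(-1))² = (-525/(4*(5 + 6))*(-1))² = (-525/(4*11)*(-1))² = (-5*105/44*(-1))² = (-525/44*(-1))² = (525/44)² = 275625/1936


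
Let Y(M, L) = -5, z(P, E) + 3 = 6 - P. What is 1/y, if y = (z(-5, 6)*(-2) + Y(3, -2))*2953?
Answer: -1/62013 ≈ -1.6126e-5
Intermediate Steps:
z(P, E) = 3 - P (z(P, E) = -3 + (6 - P) = 3 - P)
y = -62013 (y = ((3 - 1*(-5))*(-2) - 5)*2953 = ((3 + 5)*(-2) - 5)*2953 = (8*(-2) - 5)*2953 = (-16 - 5)*2953 = -21*2953 = -62013)
1/y = 1/(-62013) = -1/62013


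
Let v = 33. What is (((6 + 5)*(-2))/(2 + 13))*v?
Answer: -242/5 ≈ -48.400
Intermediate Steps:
(((6 + 5)*(-2))/(2 + 13))*v = (((6 + 5)*(-2))/(2 + 13))*33 = ((11*(-2))/15)*33 = ((1/15)*(-22))*33 = -22/15*33 = -242/5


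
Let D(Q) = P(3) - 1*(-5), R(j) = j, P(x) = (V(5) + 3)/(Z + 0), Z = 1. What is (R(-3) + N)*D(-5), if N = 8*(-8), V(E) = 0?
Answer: -536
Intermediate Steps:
P(x) = 3 (P(x) = (0 + 3)/(1 + 0) = 3/1 = 3*1 = 3)
D(Q) = 8 (D(Q) = 3 - 1*(-5) = 3 + 5 = 8)
N = -64
(R(-3) + N)*D(-5) = (-3 - 64)*8 = -67*8 = -536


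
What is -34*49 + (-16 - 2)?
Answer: -1684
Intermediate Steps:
-34*49 + (-16 - 2) = -1666 - 18 = -1684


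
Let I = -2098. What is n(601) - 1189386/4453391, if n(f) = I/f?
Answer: -10058035304/2676487991 ≈ -3.7579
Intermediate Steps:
n(f) = -2098/f
n(601) - 1189386/4453391 = -2098/601 - 1189386/4453391 = -10058035304/2676487991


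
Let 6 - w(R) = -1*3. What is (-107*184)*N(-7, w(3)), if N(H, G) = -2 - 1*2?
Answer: 78752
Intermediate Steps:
w(R) = 9 (w(R) = 6 - (-1)*3 = 6 - 1*(-3) = 6 + 3 = 9)
N(H, G) = -4 (N(H, G) = -2 - 2 = -4)
(-107*184)*N(-7, w(3)) = -107*184*(-4) = -19688*(-4) = 78752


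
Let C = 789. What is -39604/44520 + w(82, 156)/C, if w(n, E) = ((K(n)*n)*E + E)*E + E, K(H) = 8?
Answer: 59316244717/2927190 ≈ 20264.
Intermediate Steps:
w(n, E) = E + E*(E + 8*E*n) (w(n, E) = ((8*n)*E + E)*E + E = (8*E*n + E)*E + E = (E + 8*E*n)*E + E = E*(E + 8*E*n) + E = E + E*(E + 8*E*n))
-39604/44520 + w(82, 156)/C = -39604/44520 + (156*(1 + 156 + 8*156*82))/789 = -39604*1/44520 + (156*(1 + 156 + 102336))*(1/789) = -9901/11130 + (156*102493)*(1/789) = -9901/11130 + 15988908*(1/789) = -9901/11130 + 5329636/263 = 59316244717/2927190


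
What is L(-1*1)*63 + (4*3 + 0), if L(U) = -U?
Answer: 75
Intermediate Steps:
L(-1*1)*63 + (4*3 + 0) = -(-1)*63 + (4*3 + 0) = -1*(-1)*63 + (12 + 0) = 1*63 + 12 = 63 + 12 = 75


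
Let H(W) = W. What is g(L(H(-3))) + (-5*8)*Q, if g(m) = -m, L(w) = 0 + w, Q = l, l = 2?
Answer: -77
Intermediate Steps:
Q = 2
L(w) = w
g(L(H(-3))) + (-5*8)*Q = -1*(-3) - 5*8*2 = 3 - 40*2 = 3 - 80 = -77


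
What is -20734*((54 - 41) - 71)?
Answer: 1202572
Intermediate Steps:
-20734*((54 - 41) - 71) = -20734*(13 - 71) = -20734*(-58) = 1202572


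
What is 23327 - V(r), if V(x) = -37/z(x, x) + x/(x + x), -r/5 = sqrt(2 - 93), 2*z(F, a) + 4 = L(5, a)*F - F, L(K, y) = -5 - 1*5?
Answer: 12843150431/550582 - 4070*I*sqrt(91)/275291 ≈ 23327.0 - 0.14103*I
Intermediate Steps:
L(K, y) = -10 (L(K, y) = -5 - 5 = -10)
z(F, a) = -2 - 11*F/2 (z(F, a) = -2 + (-10*F - F)/2 = -2 + (-11*F)/2 = -2 - 11*F/2)
r = -5*I*sqrt(91) (r = -5*sqrt(2 - 93) = -5*I*sqrt(91) ≈ -47.697*I)
V(x) = 1/2 - 37/(-2 - 11*x/2) (V(x) = -37/(-2 - 11*x/2) + x/(x + x) = -37/(-2 - 11*x/2) + x/((2*x)) = -37/(-2 - 11*x/2) + x*(1/(2*x)) = -37/(-2 - 11*x/2) + 1/2 = 1/2 - 37/(-2 - 11*x/2))
23327 - V(r) = 23327 - (152 + 11*(-5*I*sqrt(91)))/(2*(4 + 11*(-5*I*sqrt(91)))) = 23327 - (152 - 55*I*sqrt(91))/(2*(4 - 55*I*sqrt(91)))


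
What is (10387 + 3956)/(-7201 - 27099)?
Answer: -2049/4900 ≈ -0.41816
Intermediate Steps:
(10387 + 3956)/(-7201 - 27099) = 14343/(-34300) = 14343*(-1/34300) = -2049/4900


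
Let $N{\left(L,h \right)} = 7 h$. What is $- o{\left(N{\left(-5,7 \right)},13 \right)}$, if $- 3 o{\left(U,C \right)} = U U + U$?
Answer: $\frac{2450}{3} \approx 816.67$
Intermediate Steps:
$o{\left(U,C \right)} = - \frac{U}{3} - \frac{U^{2}}{3}$ ($o{\left(U,C \right)} = - \frac{U U + U}{3} = - \frac{U^{2} + U}{3} = - \frac{U + U^{2}}{3} = - \frac{U}{3} - \frac{U^{2}}{3}$)
$- o{\left(N{\left(-5,7 \right)},13 \right)} = - \frac{\left(-1\right) 7 \cdot 7 \left(1 + 7 \cdot 7\right)}{3} = - \frac{\left(-1\right) 49 \left(1 + 49\right)}{3} = - \frac{\left(-1\right) 49 \cdot 50}{3} = \left(-1\right) \left(- \frac{2450}{3}\right) = \frac{2450}{3}$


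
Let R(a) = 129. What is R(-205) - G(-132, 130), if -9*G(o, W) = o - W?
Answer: 899/9 ≈ 99.889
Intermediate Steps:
G(o, W) = -o/9 + W/9 (G(o, W) = -(o - W)/9 = -o/9 + W/9)
R(-205) - G(-132, 130) = 129 - (-⅑*(-132) + (⅑)*130) = 129 - (44/3 + 130/9) = 129 - 1*262/9 = 129 - 262/9 = 899/9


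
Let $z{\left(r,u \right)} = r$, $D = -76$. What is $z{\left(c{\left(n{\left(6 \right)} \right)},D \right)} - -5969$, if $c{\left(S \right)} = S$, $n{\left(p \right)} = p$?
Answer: $5975$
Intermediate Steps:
$z{\left(c{\left(n{\left(6 \right)} \right)},D \right)} - -5969 = 6 - -5969 = 6 + 5969 = 5975$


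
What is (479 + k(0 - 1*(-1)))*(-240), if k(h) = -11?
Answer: -112320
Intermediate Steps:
(479 + k(0 - 1*(-1)))*(-240) = (479 - 11)*(-240) = 468*(-240) = -112320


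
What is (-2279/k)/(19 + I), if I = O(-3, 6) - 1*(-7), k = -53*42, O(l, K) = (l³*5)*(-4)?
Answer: 43/23772 ≈ 0.0018089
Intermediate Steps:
O(l, K) = -20*l³ (O(l, K) = (5*l³)*(-4) = -20*l³)
k = -2226
I = 547 (I = -20*(-3)³ - 1*(-7) = -20*(-27) + 7 = 540 + 7 = 547)
(-2279/k)/(19 + I) = (-2279/(-2226))/(19 + 547) = (-2279*(-1/2226))/566 = (1/566)*(43/42) = 43/23772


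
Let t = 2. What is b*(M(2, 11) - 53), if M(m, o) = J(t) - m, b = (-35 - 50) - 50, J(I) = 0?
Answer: 7425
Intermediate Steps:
b = -135 (b = -85 - 50 = -135)
M(m, o) = -m (M(m, o) = 0 - m = -m)
b*(M(2, 11) - 53) = -135*(-1*2 - 53) = -135*(-2 - 53) = -135*(-55) = 7425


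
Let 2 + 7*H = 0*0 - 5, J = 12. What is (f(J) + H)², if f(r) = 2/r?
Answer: 25/36 ≈ 0.69444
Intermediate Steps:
H = -1 (H = -2/7 + (0*0 - 5)/7 = -2/7 + (0 - 5)/7 = -2/7 + (⅐)*(-5) = -2/7 - 5/7 = -1)
(f(J) + H)² = (2/12 - 1)² = (2*(1/12) - 1)² = (⅙ - 1)² = (-⅚)² = 25/36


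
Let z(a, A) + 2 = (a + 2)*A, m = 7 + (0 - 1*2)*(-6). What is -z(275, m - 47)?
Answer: 7758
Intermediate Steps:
m = 19 (m = 7 + (0 - 2)*(-6) = 7 - 2*(-6) = 7 + 12 = 19)
z(a, A) = -2 + A*(2 + a) (z(a, A) = -2 + (a + 2)*A = -2 + (2 + a)*A = -2 + A*(2 + a))
-z(275, m - 47) = -(-2 + 2*(19 - 47) + (19 - 47)*275) = -(-2 + 2*(-28) - 28*275) = -(-2 - 56 - 7700) = -1*(-7758) = 7758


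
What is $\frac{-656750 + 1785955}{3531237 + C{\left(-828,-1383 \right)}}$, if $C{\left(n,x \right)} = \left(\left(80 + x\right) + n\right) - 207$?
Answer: $\frac{102655}{320809} \approx 0.31999$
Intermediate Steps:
$C{\left(n,x \right)} = -127 + n + x$ ($C{\left(n,x \right)} = \left(80 + n + x\right) - 207 = -127 + n + x$)
$\frac{-656750 + 1785955}{3531237 + C{\left(-828,-1383 \right)}} = \frac{-656750 + 1785955}{3531237 - 2338} = \frac{1129205}{3531237 - 2338} = \frac{1129205}{3528899} = 1129205 \cdot \frac{1}{3528899} = \frac{102655}{320809}$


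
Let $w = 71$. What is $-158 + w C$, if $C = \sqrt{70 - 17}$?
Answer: $-158 + 71 \sqrt{53} \approx 358.89$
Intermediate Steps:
$C = \sqrt{53} \approx 7.2801$
$-158 + w C = -158 + 71 \sqrt{53}$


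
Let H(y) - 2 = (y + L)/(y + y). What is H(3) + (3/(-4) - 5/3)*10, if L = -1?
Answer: -131/6 ≈ -21.833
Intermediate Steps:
H(y) = 2 + (-1 + y)/(2*y) (H(y) = 2 + (y - 1)/(y + y) = 2 + (-1 + y)/((2*y)) = 2 + (-1 + y)*(1/(2*y)) = 2 + (-1 + y)/(2*y))
H(3) + (3/(-4) - 5/3)*10 = (1/2)*(-1 + 5*3)/3 + (3/(-4) - 5/3)*10 = (1/2)*(1/3)*(-1 + 15) + (3*(-1/4) - 5*1/3)*10 = (1/2)*(1/3)*14 + (-3/4 - 5/3)*10 = 7/3 - 29/12*10 = 7/3 - 145/6 = -131/6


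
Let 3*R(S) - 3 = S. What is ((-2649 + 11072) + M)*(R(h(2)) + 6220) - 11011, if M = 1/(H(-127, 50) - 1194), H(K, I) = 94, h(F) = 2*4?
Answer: 57652020443/1100 ≈ 5.2411e+7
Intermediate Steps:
h(F) = 8
R(S) = 1 + S/3
M = -1/1100 (M = 1/(94 - 1194) = 1/(-1100) = -1/1100 ≈ -0.00090909)
((-2649 + 11072) + M)*(R(h(2)) + 6220) - 11011 = ((-2649 + 11072) - 1/1100)*((1 + (⅓)*8) + 6220) - 11011 = (8423 - 1/1100)*((1 + 8/3) + 6220) - 11011 = 9265299*(11/3 + 6220)/1100 - 11011 = (9265299/1100)*(18671/3) - 11011 = 57664132543/1100 - 11011 = 57652020443/1100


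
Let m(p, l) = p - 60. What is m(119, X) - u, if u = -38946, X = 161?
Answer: 39005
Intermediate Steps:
m(p, l) = -60 + p
m(119, X) - u = (-60 + 119) - 1*(-38946) = 59 + 38946 = 39005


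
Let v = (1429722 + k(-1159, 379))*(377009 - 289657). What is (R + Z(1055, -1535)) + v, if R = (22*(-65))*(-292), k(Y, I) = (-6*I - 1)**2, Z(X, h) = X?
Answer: 576990689759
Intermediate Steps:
k(Y, I) = (-1 - 6*I)**2
R = 417560 (R = -1430*(-292) = 417560)
v = 576990271144 (v = (1429722 + (1 + 6*379)**2)*(377009 - 289657) = (1429722 + (1 + 2274)**2)*87352 = (1429722 + 2275**2)*87352 = (1429722 + 5175625)*87352 = 6605347*87352 = 576990271144)
(R + Z(1055, -1535)) + v = (417560 + 1055) + 576990271144 = 418615 + 576990271144 = 576990689759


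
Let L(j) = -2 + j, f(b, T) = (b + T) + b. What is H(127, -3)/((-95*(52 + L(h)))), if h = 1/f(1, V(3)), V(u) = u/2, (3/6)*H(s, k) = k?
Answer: 21/16720 ≈ 0.0012560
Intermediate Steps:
H(s, k) = 2*k
V(u) = u/2 (V(u) = u*(½) = u/2)
f(b, T) = T + 2*b (f(b, T) = (T + b) + b = T + 2*b)
h = 2/7 (h = 1/((½)*3 + 2*1) = 1/(3/2 + 2) = 1/(7/2) = 2/7 ≈ 0.28571)
H(127, -3)/((-95*(52 + L(h)))) = (2*(-3))/((-95*(52 + (-2 + 2/7)))) = -6*(-1/(95*(52 - 12/7))) = -6/((-95*352/7)) = -6/(-33440/7) = -6*(-7/33440) = 21/16720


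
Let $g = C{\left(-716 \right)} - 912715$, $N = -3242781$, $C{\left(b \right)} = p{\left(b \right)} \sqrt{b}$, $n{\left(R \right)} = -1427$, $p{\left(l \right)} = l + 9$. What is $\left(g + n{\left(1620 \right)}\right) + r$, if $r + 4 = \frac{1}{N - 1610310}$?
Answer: $- \frac{4436433725287}{4853091} - 1414 i \sqrt{179} \approx -9.1415 \cdot 10^{5} - 18918.0 i$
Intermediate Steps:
$p{\left(l \right)} = 9 + l$
$C{\left(b \right)} = \sqrt{b} \left(9 + b\right)$ ($C{\left(b \right)} = \left(9 + b\right) \sqrt{b} = \sqrt{b} \left(9 + b\right)$)
$g = -912715 - 1414 i \sqrt{179}$ ($g = \sqrt{-716} \left(9 - 716\right) - 912715 = 2 i \sqrt{179} \left(-707\right) - 912715 = - 1414 i \sqrt{179} - 912715 = -912715 - 1414 i \sqrt{179} \approx -9.1272 \cdot 10^{5} - 18918.0 i$)
$r = - \frac{19412365}{4853091}$ ($r = -4 + \frac{1}{-3242781 - 1610310} = -4 + \frac{1}{-4853091} = -4 - \frac{1}{4853091} = - \frac{19412365}{4853091} \approx -4.0$)
$\left(g + n{\left(1620 \right)}\right) + r = \left(\left(-912715 - 1414 i \sqrt{179}\right) - 1427\right) - \frac{19412365}{4853091} = \left(-914142 - 1414 i \sqrt{179}\right) - \frac{19412365}{4853091} = - \frac{4436433725287}{4853091} - 1414 i \sqrt{179}$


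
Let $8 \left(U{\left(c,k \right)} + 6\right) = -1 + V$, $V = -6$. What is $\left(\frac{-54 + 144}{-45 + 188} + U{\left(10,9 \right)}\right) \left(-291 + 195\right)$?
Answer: $\frac{85740}{143} \approx 599.58$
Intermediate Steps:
$U{\left(c,k \right)} = - \frac{55}{8}$ ($U{\left(c,k \right)} = -6 + \frac{-1 - 6}{8} = -6 + \frac{1}{8} \left(-7\right) = -6 - \frac{7}{8} = - \frac{55}{8}$)
$\left(\frac{-54 + 144}{-45 + 188} + U{\left(10,9 \right)}\right) \left(-291 + 195\right) = \left(\frac{-54 + 144}{-45 + 188} - \frac{55}{8}\right) \left(-291 + 195\right) = \left(\frac{90}{143} - \frac{55}{8}\right) \left(-96\right) = \left(- \frac{7145}{1144}\right) \left(-96\right) = \frac{85740}{143}$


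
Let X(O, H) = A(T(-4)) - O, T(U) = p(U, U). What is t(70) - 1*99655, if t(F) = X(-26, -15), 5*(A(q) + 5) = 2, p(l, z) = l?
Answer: -498168/5 ≈ -99634.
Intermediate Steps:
T(U) = U
A(q) = -23/5 (A(q) = -5 + (⅕)*2 = -5 + ⅖ = -23/5)
X(O, H) = -23/5 - O
t(F) = 107/5 (t(F) = -23/5 - 1*(-26) = -23/5 + 26 = 107/5)
t(70) - 1*99655 = 107/5 - 1*99655 = 107/5 - 99655 = -498168/5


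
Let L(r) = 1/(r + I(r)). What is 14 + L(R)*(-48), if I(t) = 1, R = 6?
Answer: 50/7 ≈ 7.1429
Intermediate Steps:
L(r) = 1/(1 + r) (L(r) = 1/(r + 1) = 1/(1 + r))
14 + L(R)*(-48) = 14 - 48/(1 + 6) = 14 - 48/7 = 50/7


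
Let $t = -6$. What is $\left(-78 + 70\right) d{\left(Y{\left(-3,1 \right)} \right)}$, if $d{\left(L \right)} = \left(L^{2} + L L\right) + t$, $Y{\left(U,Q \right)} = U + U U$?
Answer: $-528$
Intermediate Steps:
$Y{\left(U,Q \right)} = U + U^{2}$
$d{\left(L \right)} = -6 + 2 L^{2}$ ($d{\left(L \right)} = \left(L^{2} + L L\right) - 6 = \left(L^{2} + L^{2}\right) - 6 = 2 L^{2} - 6 = -6 + 2 L^{2}$)
$\left(-78 + 70\right) d{\left(Y{\left(-3,1 \right)} \right)} = \left(-78 + 70\right) \left(-6 + 2 \left(- 3 \left(1 - 3\right)\right)^{2}\right) = - 8 \left(-6 + 2 \left(\left(-3\right) \left(-2\right)\right)^{2}\right) = - 8 \left(-6 + 2 \cdot 6^{2}\right) = - 8 \left(-6 + 2 \cdot 36\right) = - 8 \left(-6 + 72\right) = \left(-8\right) 66 = -528$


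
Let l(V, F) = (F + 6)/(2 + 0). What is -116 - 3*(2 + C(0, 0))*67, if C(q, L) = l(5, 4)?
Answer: -1523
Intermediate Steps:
l(V, F) = 3 + F/2 (l(V, F) = (6 + F)/2 = (6 + F)*(1/2) = 3 + F/2)
C(q, L) = 5 (C(q, L) = 3 + (1/2)*4 = 3 + 2 = 5)
-116 - 3*(2 + C(0, 0))*67 = -116 - 3*(2 + 5)*67 = -116 - 3*7*67 = -116 - 21*67 = -116 - 1407 = -1523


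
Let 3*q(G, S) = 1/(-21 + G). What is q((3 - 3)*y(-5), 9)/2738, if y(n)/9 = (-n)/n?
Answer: -1/172494 ≈ -5.7973e-6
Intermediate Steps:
y(n) = -9 (y(n) = 9*((-n)/n) = 9*(-1) = -9)
q(G, S) = 1/(3*(-21 + G))
q((3 - 3)*y(-5), 9)/2738 = (1/(3*(-21 + (3 - 3)*(-9))))/2738 = (1/(3*(-21 + 0*(-9))))*(1/2738) = (1/(3*(-21 + 0)))*(1/2738) = ((⅓)/(-21))*(1/2738) = ((⅓)*(-1/21))*(1/2738) = -1/63*1/2738 = -1/172494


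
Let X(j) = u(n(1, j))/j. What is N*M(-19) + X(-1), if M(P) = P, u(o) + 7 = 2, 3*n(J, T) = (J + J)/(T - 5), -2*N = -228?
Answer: -2161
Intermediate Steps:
N = 114 (N = -½*(-228) = 114)
n(J, T) = 2*J/(3*(-5 + T)) (n(J, T) = ((J + J)/(T - 5))/3 = ((2*J)/(-5 + T))/3 = (2*J/(-5 + T))/3 = 2*J/(3*(-5 + T)))
u(o) = -5 (u(o) = -7 + 2 = -5)
X(j) = -5/j
N*M(-19) + X(-1) = 114*(-19) - 5/(-1) = -2166 - 5*(-1) = -2166 + 5 = -2161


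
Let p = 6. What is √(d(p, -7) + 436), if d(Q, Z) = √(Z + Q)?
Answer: √(436 + I) ≈ 20.881 + 0.0239*I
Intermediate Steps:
d(Q, Z) = √(Q + Z)
√(d(p, -7) + 436) = √(√(6 - 7) + 436) = √(√(-1) + 436) = √(I + 436) = √(436 + I)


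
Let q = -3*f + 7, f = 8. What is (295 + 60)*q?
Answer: -6035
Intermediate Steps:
q = -17 (q = -3*8 + 7 = -24 + 7 = -17)
(295 + 60)*q = (295 + 60)*(-17) = 355*(-17) = -6035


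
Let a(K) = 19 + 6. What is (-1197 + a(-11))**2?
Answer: 1373584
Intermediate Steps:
a(K) = 25
(-1197 + a(-11))**2 = (-1197 + 25)**2 = (-1172)**2 = 1373584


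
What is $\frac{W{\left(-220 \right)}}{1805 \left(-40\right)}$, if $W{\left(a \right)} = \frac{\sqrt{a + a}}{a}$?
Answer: $\frac{i \sqrt{110}}{7942000} \approx 1.3206 \cdot 10^{-6} i$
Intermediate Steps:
$W{\left(a \right)} = \frac{\sqrt{2}}{\sqrt{a}}$ ($W{\left(a \right)} = \frac{\sqrt{2 a}}{a} = \frac{\sqrt{2} \sqrt{a}}{a} = \frac{\sqrt{2}}{\sqrt{a}}$)
$\frac{W{\left(-220 \right)}}{1805 \left(-40\right)} = \frac{\sqrt{2} \frac{1}{\sqrt{-220}}}{1805 \left(-40\right)} = \frac{\sqrt{2} \left(- \frac{i \sqrt{55}}{110}\right)}{-72200} = - \frac{i \sqrt{110}}{110} \left(- \frac{1}{72200}\right) = \frac{i \sqrt{110}}{7942000}$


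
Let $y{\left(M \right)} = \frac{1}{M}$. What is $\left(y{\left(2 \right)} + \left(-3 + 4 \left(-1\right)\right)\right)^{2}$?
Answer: $\frac{169}{4} \approx 42.25$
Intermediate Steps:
$\left(y{\left(2 \right)} + \left(-3 + 4 \left(-1\right)\right)\right)^{2} = \left(\frac{1}{2} + \left(-3 + 4 \left(-1\right)\right)\right)^{2} = \left(\frac{1}{2} - 7\right)^{2} = \left(- \frac{13}{2}\right)^{2} = \frac{169}{4}$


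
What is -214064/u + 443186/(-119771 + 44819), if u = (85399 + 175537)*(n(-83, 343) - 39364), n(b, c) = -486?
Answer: -144011398812521/24355417238100 ≈ -5.9129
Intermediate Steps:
u = -10398299600 (u = (85399 + 175537)*(-486 - 39364) = 260936*(-39850) = -10398299600)
-214064/u + 443186/(-119771 + 44819) = -214064/(-10398299600) + 443186/(-119771 + 44819) = -214064*(-1/10398299600) + 443186/(-74952) = 13379/649893725 + 443186*(-1/74952) = 13379/649893725 - 221593/37476 = -144011398812521/24355417238100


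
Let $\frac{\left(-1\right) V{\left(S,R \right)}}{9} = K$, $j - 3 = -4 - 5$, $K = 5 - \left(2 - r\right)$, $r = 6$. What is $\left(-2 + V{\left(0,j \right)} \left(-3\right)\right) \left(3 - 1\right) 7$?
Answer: $3374$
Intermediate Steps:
$K = 9$ ($K = 5 - \left(2 - 6\right) = 5 - -4 = 5 + 4 = 9$)
$j = -6$ ($j = 3 - 9 = -6$)
$V{\left(S,R \right)} = -81$ ($V{\left(S,R \right)} = \left(-9\right) 9 = -81$)
$\left(-2 + V{\left(0,j \right)} \left(-3\right)\right) \left(3 - 1\right) 7 = \left(-2 - -243\right) \left(3 - 1\right) 7 = \left(-2 + 243\right) 2 \cdot 7 = 241 \cdot 2 \cdot 7 = 482 \cdot 7 = 3374$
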